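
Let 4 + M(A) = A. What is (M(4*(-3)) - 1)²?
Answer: 289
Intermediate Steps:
M(A) = -4 + A
(M(4*(-3)) - 1)² = ((-4 + 4*(-3)) - 1)² = ((-4 - 12) - 1)² = (-16 - 1)² = (-17)² = 289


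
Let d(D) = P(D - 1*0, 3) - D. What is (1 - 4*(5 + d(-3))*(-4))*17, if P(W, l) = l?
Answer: 3009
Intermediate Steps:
d(D) = 3 - D
(1 - 4*(5 + d(-3))*(-4))*17 = (1 - 4*(5 + (3 - 1*(-3)))*(-4))*17 = (1 - 4*(5 + (3 + 3))*(-4))*17 = (1 - 4*(5 + 6)*(-4))*17 = (1 - 4*11*(-4))*17 = (1 - 44*(-4))*17 = (1 + 176)*17 = 177*17 = 3009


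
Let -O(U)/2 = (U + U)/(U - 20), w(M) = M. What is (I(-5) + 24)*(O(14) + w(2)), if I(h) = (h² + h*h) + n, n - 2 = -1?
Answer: 850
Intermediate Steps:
n = 1 (n = 2 - 1 = 1)
I(h) = 1 + 2*h² (I(h) = (h² + h*h) + 1 = (h² + h²) + 1 = 2*h² + 1 = 1 + 2*h²)
O(U) = -4*U/(-20 + U) (O(U) = -2*(U + U)/(U - 20) = -2*2*U/(-20 + U) = -4*U/(-20 + U))
(I(-5) + 24)*(O(14) + w(2)) = ((1 + 2*(-5)²) + 24)*(-4*14/(-20 + 14) + 2) = ((1 + 2*25) + 24)*(-4*14/(-6) + 2) = ((1 + 50) + 24)*(-4*14*(-⅙) + 2) = (51 + 24)*(28/3 + 2) = 75*(34/3) = 850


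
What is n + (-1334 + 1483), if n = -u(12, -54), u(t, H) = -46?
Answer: 195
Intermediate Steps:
n = 46 (n = -1*(-46) = 46)
n + (-1334 + 1483) = 46 + (-1334 + 1483) = 46 + 149 = 195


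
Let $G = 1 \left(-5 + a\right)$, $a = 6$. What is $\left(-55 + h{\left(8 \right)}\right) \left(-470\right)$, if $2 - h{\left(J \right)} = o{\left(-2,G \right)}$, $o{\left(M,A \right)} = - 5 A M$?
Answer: $29610$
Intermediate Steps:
$G = 1$ ($G = 1 \left(-5 + 6\right) = 1 \cdot 1 = 1$)
$o{\left(M,A \right)} = - 5 A M$
$h{\left(J \right)} = -8$ ($h{\left(J \right)} = 2 - \left(-5\right) 1 \left(-2\right) = 2 - 10 = -8$)
$\left(-55 + h{\left(8 \right)}\right) \left(-470\right) = \left(-55 - 8\right) \left(-470\right) = \left(-63\right) \left(-470\right) = 29610$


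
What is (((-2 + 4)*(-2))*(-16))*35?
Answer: 2240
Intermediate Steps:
(((-2 + 4)*(-2))*(-16))*35 = ((2*(-2))*(-16))*35 = -4*(-16)*35 = 64*35 = 2240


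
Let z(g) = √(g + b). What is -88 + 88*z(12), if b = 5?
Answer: -88 + 88*√17 ≈ 274.83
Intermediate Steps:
z(g) = √(5 + g) (z(g) = √(g + 5) = √(5 + g))
-88 + 88*z(12) = -88 + 88*√(5 + 12) = -88 + 88*√17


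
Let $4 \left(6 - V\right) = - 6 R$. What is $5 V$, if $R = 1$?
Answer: $\frac{75}{2} \approx 37.5$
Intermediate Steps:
$V = \frac{15}{2}$ ($V = 6 - \frac{\left(-6\right) 1}{4} = 6 - - \frac{3}{2} = 6 + \frac{3}{2} = \frac{15}{2} \approx 7.5$)
$5 V = 5 \cdot \frac{15}{2} = \frac{75}{2}$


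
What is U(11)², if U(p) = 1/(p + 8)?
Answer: 1/361 ≈ 0.0027701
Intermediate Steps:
U(p) = 1/(8 + p)
U(11)² = (1/(8 + 11))² = (1/19)² = 1/361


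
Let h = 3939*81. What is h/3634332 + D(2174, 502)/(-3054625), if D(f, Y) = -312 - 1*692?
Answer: 25083447877/284654394500 ≈ 0.088119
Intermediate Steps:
D(f, Y) = -1004 (D(f, Y) = -312 - 692 = -1004)
h = 319059
h/3634332 + D(2174, 502)/(-3054625) = 319059/3634332 - 1004/(-3054625) = 319059*(1/3634332) - 1004*(-1/3054625) = 8181/93188 + 1004/3054625 = 25083447877/284654394500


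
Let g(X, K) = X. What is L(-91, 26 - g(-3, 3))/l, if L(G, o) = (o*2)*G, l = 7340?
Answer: -2639/3670 ≈ -0.71907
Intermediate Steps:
L(G, o) = 2*G*o (L(G, o) = (2*o)*G = 2*G*o)
L(-91, 26 - g(-3, 3))/l = (2*(-91)*(26 - 1*(-3)))/7340 = (2*(-91)*(26 + 3))*(1/7340) = (2*(-91)*29)*(1/7340) = -5278*1/7340 = -2639/3670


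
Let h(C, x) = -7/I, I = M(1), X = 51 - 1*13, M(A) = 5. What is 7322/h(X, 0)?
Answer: -5230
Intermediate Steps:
X = 38 (X = 51 - 13 = 38)
I = 5
h(C, x) = -7/5
7322/h(X, 0) = 7322/(-7/5) = 7322*(-5/7) = -5230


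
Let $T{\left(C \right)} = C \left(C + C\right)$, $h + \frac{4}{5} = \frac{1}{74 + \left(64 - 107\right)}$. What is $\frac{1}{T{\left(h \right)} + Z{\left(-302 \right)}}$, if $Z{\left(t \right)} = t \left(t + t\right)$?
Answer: $\frac{24025}{4382380522} \approx 5.4822 \cdot 10^{-6}$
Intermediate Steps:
$Z{\left(t \right)} = 2 t^{2}$ ($Z{\left(t \right)} = t 2 t = 2 t^{2}$)
$h = - \frac{119}{155}$ ($h = - \frac{4}{5} + \frac{1}{74 + \left(64 - 107\right)} = - \frac{4}{5} + \frac{1}{74 - 43} = - \frac{4}{5} + \frac{1}{31} = - \frac{119}{155} \approx -0.76774$)
$T{\left(C \right)} = 2 C^{2}$ ($T{\left(C \right)} = C 2 C = 2 C^{2}$)
$\frac{1}{T{\left(h \right)} + Z{\left(-302 \right)}} = \frac{1}{2 \left(- \frac{119}{155}\right)^{2} + 2 \left(-302\right)^{2}} = \frac{1}{2 \cdot \frac{14161}{24025} + 2 \cdot 91204} = \frac{1}{\frac{28322}{24025} + 182408} = \frac{1}{\frac{4382380522}{24025}} = \frac{24025}{4382380522}$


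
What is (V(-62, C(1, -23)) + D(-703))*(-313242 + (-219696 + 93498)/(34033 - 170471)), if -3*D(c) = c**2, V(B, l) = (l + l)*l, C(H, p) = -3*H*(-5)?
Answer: 3510633490402747/68219 ≈ 5.1461e+10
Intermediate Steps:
C(H, p) = 15*H
V(B, l) = 2*l**2 (V(B, l) = (2*l)*l = 2*l**2)
D(c) = -c**2/3
(V(-62, C(1, -23)) + D(-703))*(-313242 + (-219696 + 93498)/(34033 - 170471)) = (2*(15*1)**2 - 1/3*(-703)**2)*(-313242 + (-219696 + 93498)/(34033 - 170471)) = (2*15**2 - 1/3*494209)*(-313242 - 126198/(-136438)) = (2*225 - 494209/3)*(-313242 - 126198*(-1/136438)) = (450 - 494209/3)*(-313242 + 63099/68219) = -492859/3*(-21368992899/68219) = 3510633490402747/68219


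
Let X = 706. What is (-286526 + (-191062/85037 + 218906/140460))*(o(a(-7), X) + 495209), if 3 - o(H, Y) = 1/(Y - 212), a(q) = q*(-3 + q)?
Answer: -139538012058207059430931/983413787980 ≈ -1.4189e+11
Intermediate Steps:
o(H, Y) = 3 - 1/(-212 + Y) (o(H, Y) = 3 - 1/(Y - 212) = 3 - 1/(-212 + Y))
(-286526 + (-191062/85037 + 218906/140460))*(o(a(-7), X) + 495209) = (-286526 + (-191062/85037 + 218906/140460))*((-637 + 3*706)/(-212 + 706) + 495209) = (-286526 + (-191062*1/85037 + 218906*(1/140460)))*((-637 + 2118)/494 + 495209) = (-286526 + (-191062/85037 + 109453/70230))*((1/494)*1481 + 495209) = (-286526 - 4110729499/5972148510)*(1481/494 + 495209) = -1711179934705759/5972148510*244634727/494 = -139538012058207059430931/983413787980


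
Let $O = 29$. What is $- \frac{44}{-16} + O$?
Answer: $\frac{127}{4} \approx 31.75$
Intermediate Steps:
$- \frac{44}{-16} + O = - \frac{44}{-16} + 29 = \left(-44\right) \left(- \frac{1}{16}\right) + 29 = \frac{11}{4} + 29 = \frac{127}{4}$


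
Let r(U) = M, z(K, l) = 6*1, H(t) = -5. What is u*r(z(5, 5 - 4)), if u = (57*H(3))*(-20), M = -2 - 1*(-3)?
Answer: 5700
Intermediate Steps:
z(K, l) = 6
M = 1 (M = -2 + 3 = 1)
u = 5700 (u = (57*(-5))*(-20) = -285*(-20) = 5700)
r(U) = 1
u*r(z(5, 5 - 4)) = 5700*1 = 5700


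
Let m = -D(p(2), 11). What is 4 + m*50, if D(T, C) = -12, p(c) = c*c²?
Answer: 604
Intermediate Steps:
p(c) = c³
m = 12 (m = -1*(-12) = 12)
4 + m*50 = 4 + 12*50 = 4 + 600 = 604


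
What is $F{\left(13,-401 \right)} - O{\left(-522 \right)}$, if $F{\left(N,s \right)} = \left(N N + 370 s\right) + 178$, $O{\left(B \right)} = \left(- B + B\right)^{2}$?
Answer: $-148023$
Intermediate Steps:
$O{\left(B \right)} = 0$ ($O{\left(B \right)} = 0^{2} = 0$)
$F{\left(N,s \right)} = 178 + N^{2} + 370 s$ ($F{\left(N,s \right)} = \left(N^{2} + 370 s\right) + 178 = 178 + N^{2} + 370 s$)
$F{\left(13,-401 \right)} - O{\left(-522 \right)} = \left(178 + 13^{2} + 370 \left(-401\right)\right) - 0 = \left(178 + 169 - 148370\right) + 0 = -148023 + 0 = -148023$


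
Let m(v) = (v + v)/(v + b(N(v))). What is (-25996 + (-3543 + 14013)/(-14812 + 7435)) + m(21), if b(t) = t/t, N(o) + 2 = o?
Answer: -703152555/27049 ≈ -25996.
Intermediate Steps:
N(o) = -2 + o
b(t) = 1
m(v) = 2*v/(1 + v) (m(v) = (v + v)/(v + 1) = (2*v)/(1 + v) = 2*v/(1 + v))
(-25996 + (-3543 + 14013)/(-14812 + 7435)) + m(21) = (-25996 + (-3543 + 14013)/(-14812 + 7435)) + 2*21/(1 + 21) = (-25996 + 10470/(-7377)) + 2*21/22 = (-25996 + 10470*(-1/7377)) + 2*21*(1/22) = (-25996 - 3490/2459) + 21/11 = -63927654/2459 + 21/11 = -703152555/27049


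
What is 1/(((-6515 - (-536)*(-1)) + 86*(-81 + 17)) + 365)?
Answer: -1/12190 ≈ -8.2035e-5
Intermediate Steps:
1/(((-6515 - (-536)*(-1)) + 86*(-81 + 17)) + 365) = 1/(((-6515 - 134*4) + 86*(-64)) + 365) = 1/(((-6515 - 536) - 5504) + 365) = 1/((-7051 - 5504) + 365) = 1/(-12555 + 365) = 1/(-12190) = -1/12190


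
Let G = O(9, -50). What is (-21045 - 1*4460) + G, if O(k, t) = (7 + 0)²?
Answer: -25456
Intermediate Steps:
O(k, t) = 49 (O(k, t) = 7² = 49)
G = 49
(-21045 - 1*4460) + G = (-21045 - 1*4460) + 49 = (-21045 - 4460) + 49 = -25505 + 49 = -25456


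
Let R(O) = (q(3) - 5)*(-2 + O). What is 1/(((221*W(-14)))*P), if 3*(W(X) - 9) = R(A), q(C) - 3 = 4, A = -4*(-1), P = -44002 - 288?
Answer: -3/303430790 ≈ -9.8869e-9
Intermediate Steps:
P = -44290
A = 4
q(C) = 7 (q(C) = 3 + 4 = 7)
R(O) = -4 + 2*O (R(O) = (7 - 5)*(-2 + O) = 2*(-2 + O) = -4 + 2*O)
W(X) = 31/3 (W(X) = 9 + (-4 + 2*4)/3 = 9 + (-4 + 8)/3 = 9 + (⅓)*4 = 9 + 4/3 = 31/3)
1/(((221*W(-14)))*P) = 1/((221*(31/3))*(-44290)) = -1/44290/(6851/3) = (3/6851)*(-1/44290) = -3/303430790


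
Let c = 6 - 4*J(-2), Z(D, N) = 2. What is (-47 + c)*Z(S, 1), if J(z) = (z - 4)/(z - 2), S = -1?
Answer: -94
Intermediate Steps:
J(z) = (-4 + z)/(-2 + z)
c = 0 (c = 6 - 4*(-4 - 2)/(-2 - 2) = 6 - 4*(-6)/(-4) = 6 - (-1)*(-6) = 6 - 4*3/2 = 6 - 6 = 0)
(-47 + c)*Z(S, 1) = (-47 + 0)*2 = -47*2 = -94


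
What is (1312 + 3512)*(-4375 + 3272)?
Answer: -5320872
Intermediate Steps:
(1312 + 3512)*(-4375 + 3272) = 4824*(-1103) = -5320872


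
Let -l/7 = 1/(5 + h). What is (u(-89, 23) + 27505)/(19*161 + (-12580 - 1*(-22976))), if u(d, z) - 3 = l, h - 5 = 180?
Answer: 1742171/852150 ≈ 2.0444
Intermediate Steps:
h = 185 (h = 5 + 180 = 185)
l = -7/190 (l = -7/(5 + 185) = -7/190 ≈ -0.036842)
u(d, z) = 563/190 (u(d, z) = 3 - 7/190 = 563/190)
(u(-89, 23) + 27505)/(19*161 + (-12580 - 1*(-22976))) = (563/190 + 27505)/(19*161 + (-12580 - 1*(-22976))) = 5226513/(190*(3059 + (-12580 + 22976))) = 5226513/(190*(3059 + 10396)) = (5226513/190)/13455 = (5226513/190)*(1/13455) = 1742171/852150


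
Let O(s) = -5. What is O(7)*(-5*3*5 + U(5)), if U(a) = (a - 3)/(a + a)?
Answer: 374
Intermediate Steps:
U(a) = (-3 + a)/(2*a) (U(a) = (-3 + a)/((2*a)) = (-3 + a)*(1/(2*a)) = (-3 + a)/(2*a))
O(7)*(-5*3*5 + U(5)) = -5*(-5*3*5 + (½)*(-3 + 5)/5) = -5*(-15*5 + (½)*(⅕)*2) = -5*(-75 + ⅕) = -5*(-374/5) = 374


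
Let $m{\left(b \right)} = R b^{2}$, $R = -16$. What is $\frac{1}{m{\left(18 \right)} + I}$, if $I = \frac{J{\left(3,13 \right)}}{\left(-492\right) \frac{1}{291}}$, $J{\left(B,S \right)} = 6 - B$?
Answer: $- \frac{164}{850467} \approx -0.00019284$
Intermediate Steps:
$m{\left(b \right)} = - 16 b^{2}$
$I = - \frac{291}{164}$ ($I = \frac{6 - 3}{\left(-492\right) \frac{1}{291}} = \frac{3}{- \frac{164}{97}} = 3 \left(- \frac{97}{164}\right) = - \frac{291}{164} \approx -1.7744$)
$\frac{1}{m{\left(18 \right)} + I} = \frac{1}{- 16 \cdot 18^{2} - \frac{291}{164}} = \frac{1}{\left(-16\right) 324 - \frac{291}{164}} = \frac{1}{-5184 - \frac{291}{164}} = \frac{1}{- \frac{850467}{164}} = - \frac{164}{850467}$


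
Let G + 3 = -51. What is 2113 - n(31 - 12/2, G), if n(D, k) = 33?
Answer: 2080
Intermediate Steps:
G = -54 (G = -3 - 51 = -54)
2113 - n(31 - 12/2, G) = 2113 - 1*33 = 2113 - 33 = 2080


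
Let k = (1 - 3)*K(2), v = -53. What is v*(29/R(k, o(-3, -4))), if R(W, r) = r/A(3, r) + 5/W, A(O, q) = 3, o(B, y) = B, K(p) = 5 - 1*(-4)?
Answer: 27666/23 ≈ 1202.9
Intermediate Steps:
K(p) = 9 (K(p) = 5 + 4 = 9)
k = -18 (k = (1 - 3)*9 = -2*9 = -18)
R(W, r) = 5/W + r/3 (R(W, r) = r/3 + 5/W = 5/W + r/3)
v*(29/R(k, o(-3, -4))) = -1537/(5/(-18) + (⅓)*(-3)) = -1537/(5*(-1/18) - 1) = -1537/(-5/18 - 1) = -1537/(-23/18) = -1537*(-18)/23 = -53*(-522/23) = 27666/23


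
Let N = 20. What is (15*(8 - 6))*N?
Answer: 600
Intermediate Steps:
(15*(8 - 6))*N = (15*(8 - 6))*20 = (15*2)*20 = 30*20 = 600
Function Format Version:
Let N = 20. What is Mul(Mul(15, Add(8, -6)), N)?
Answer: 600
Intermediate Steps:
Mul(Mul(15, Add(8, -6)), N) = Mul(Mul(15, Add(8, -6)), 20) = Mul(Mul(15, 2), 20) = Mul(30, 20) = 600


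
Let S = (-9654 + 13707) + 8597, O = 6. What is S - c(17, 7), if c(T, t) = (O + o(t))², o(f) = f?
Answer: 12481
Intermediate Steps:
c(T, t) = (6 + t)²
S = 12650 (S = 4053 + 8597 = 12650)
S - c(17, 7) = 12650 - (6 + 7)² = 12650 - 1*13² = 12650 - 1*169 = 12650 - 169 = 12481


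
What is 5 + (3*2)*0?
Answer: 5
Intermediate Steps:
5 + (3*2)*0 = 5 + 6*0 = 5 + 0 = 5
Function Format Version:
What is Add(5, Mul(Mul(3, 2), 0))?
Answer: 5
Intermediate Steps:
Add(5, Mul(Mul(3, 2), 0)) = Add(5, Mul(6, 0)) = Add(5, 0) = 5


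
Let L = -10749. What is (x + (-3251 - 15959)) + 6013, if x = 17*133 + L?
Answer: -21685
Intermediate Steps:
x = -8488 (x = 17*133 - 10749 = 2261 - 10749 = -8488)
(x + (-3251 - 15959)) + 6013 = (-8488 + (-3251 - 15959)) + 6013 = (-8488 - 19210) + 6013 = -27698 + 6013 = -21685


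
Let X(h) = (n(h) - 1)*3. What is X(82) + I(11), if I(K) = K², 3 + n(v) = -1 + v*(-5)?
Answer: -1124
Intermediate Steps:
n(v) = -4 - 5*v (n(v) = -3 + (-1 + v*(-5)) = -3 + (-1 - 5*v) = -4 - 5*v)
X(h) = -15 - 15*h (X(h) = ((-4 - 5*h) - 1)*3 = (-5 - 5*h)*3 = -15 - 15*h)
X(82) + I(11) = (-15 - 15*82) + 11² = (-15 - 1230) + 121 = -1245 + 121 = -1124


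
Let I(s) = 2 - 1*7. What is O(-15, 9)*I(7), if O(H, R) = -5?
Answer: 25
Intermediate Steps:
I(s) = -5 (I(s) = 2 - 7 = -5)
O(-15, 9)*I(7) = -5*(-5) = 25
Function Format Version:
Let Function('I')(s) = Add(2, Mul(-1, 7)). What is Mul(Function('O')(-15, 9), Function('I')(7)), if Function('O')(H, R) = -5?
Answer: 25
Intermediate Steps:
Function('I')(s) = -5 (Function('I')(s) = Add(2, -7) = -5)
Mul(Function('O')(-15, 9), Function('I')(7)) = Mul(-5, -5) = 25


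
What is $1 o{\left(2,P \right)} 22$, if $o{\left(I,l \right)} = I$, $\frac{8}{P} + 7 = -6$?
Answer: $44$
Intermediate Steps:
$P = - \frac{8}{13}$ ($P = \frac{8}{-7 - 6} = \frac{8}{-13} = 8 \left(- \frac{1}{13}\right) = - \frac{8}{13} \approx -0.61539$)
$1 o{\left(2,P \right)} 22 = 1 \cdot 2 \cdot 22 = 2 \cdot 22 = 44$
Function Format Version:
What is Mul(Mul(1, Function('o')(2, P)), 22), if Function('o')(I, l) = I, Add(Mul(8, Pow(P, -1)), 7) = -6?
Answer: 44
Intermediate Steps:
P = Rational(-8, 13) (P = Mul(8, Pow(Add(-7, -6), -1)) = Mul(8, Pow(-13, -1)) = Mul(8, Rational(-1, 13)) = Rational(-8, 13) ≈ -0.61539)
Mul(Mul(1, Function('o')(2, P)), 22) = Mul(Mul(1, 2), 22) = Mul(2, 22) = 44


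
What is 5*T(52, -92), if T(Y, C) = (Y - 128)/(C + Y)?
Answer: 19/2 ≈ 9.5000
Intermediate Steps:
T(Y, C) = (-128 + Y)/(C + Y)
5*T(52, -92) = 5*((-128 + 52)/(-92 + 52)) = 5*(-76/(-40)) = 5*(-1/40*(-76)) = 5*(19/10) = 19/2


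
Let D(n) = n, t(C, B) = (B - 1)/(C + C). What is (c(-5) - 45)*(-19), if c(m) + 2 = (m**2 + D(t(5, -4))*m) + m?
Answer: 931/2 ≈ 465.50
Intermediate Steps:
t(C, B) = (-1 + B)/(2*C) (t(C, B) = (-1 + B)/((2*C)) = (-1 + B)*(1/(2*C)) = (-1 + B)/(2*C))
c(m) = -2 + m**2 + m/2 (c(m) = -2 + ((m**2 + ((1/2)*(-1 - 4)/5)*m) + m) = -2 + ((m**2 + ((1/2)*(1/5)*(-5))*m) + m) = -2 + ((m**2 - m/2) + m) = -2 + (m**2 + m/2) = -2 + m**2 + m/2)
(c(-5) - 45)*(-19) = ((-2 + (-5)**2 + (1/2)*(-5)) - 45)*(-19) = ((-2 + 25 - 5/2) - 45)*(-19) = (41/2 - 45)*(-19) = -49/2*(-19) = 931/2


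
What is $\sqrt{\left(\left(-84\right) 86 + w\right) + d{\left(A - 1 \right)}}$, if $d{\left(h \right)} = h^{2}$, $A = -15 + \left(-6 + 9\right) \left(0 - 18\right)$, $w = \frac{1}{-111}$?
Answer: $\frac{i \sqrt{28634115}}{111} \approx 48.208 i$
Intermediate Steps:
$w = - \frac{1}{111} \approx -0.009009$
$A = -69$ ($A = -15 + 3 \left(-18\right) = -15 - 54 = -69$)
$\sqrt{\left(\left(-84\right) 86 + w\right) + d{\left(A - 1 \right)}} = \sqrt{\left(\left(-84\right) 86 - \frac{1}{111}\right) + \left(-69 - 1\right)^{2}} = \sqrt{\left(-7224 - \frac{1}{111}\right) + \left(-69 - 1\right)^{2}} = \sqrt{- \frac{801865}{111} + \left(-70\right)^{2}} = \sqrt{- \frac{801865}{111} + 4900} = \sqrt{- \frac{257965}{111}} = \frac{i \sqrt{28634115}}{111}$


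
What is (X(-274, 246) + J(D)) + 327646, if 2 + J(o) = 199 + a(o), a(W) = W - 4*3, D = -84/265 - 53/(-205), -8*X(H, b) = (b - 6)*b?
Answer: 696339896/2173 ≈ 3.2045e+5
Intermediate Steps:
X(H, b) = -b*(-6 + b)/8 (X(H, b) = -(b - 6)*b/8 = -(-6 + b)*b/8 = -b*(-6 + b)/8)
D = -127/2173 (D = -84*1/265 - 53*(-1/205) = -84/265 + 53/205 = -127/2173 ≈ -0.058445)
a(W) = -12 + W (a(W) = W - 12 = -12 + W)
J(o) = 185 + o (J(o) = -2 + (199 + (-12 + o)) = -2 + (187 + o) = 185 + o)
(X(-274, 246) + J(D)) + 327646 = ((⅛)*246*(6 - 1*246) + (185 - 127/2173)) + 327646 = ((⅛)*246*(6 - 246) + 401878/2173) + 327646 = ((⅛)*246*(-240) + 401878/2173) + 327646 = (-7380 + 401878/2173) + 327646 = -15634862/2173 + 327646 = 696339896/2173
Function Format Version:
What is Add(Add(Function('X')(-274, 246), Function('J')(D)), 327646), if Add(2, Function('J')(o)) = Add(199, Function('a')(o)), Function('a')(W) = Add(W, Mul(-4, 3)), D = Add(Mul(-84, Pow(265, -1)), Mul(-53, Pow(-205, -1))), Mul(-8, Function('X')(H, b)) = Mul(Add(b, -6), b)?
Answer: Rational(696339896, 2173) ≈ 3.2045e+5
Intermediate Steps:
Function('X')(H, b) = Mul(Rational(-1, 8), b, Add(-6, b)) (Function('X')(H, b) = Mul(Rational(-1, 8), Mul(Add(b, -6), b)) = Mul(Rational(-1, 8), Mul(Add(-6, b), b)) = Mul(Rational(-1, 8), Mul(b, Add(-6, b))) = Mul(Rational(-1, 8), b, Add(-6, b)))
D = Rational(-127, 2173) (D = Add(Mul(-84, Rational(1, 265)), Mul(-53, Rational(-1, 205))) = Add(Rational(-84, 265), Rational(53, 205)) = Rational(-127, 2173) ≈ -0.058445)
Function('a')(W) = Add(-12, W) (Function('a')(W) = Add(W, -12) = Add(-12, W))
Function('J')(o) = Add(185, o) (Function('J')(o) = Add(-2, Add(199, Add(-12, o))) = Add(-2, Add(187, o)) = Add(185, o))
Add(Add(Function('X')(-274, 246), Function('J')(D)), 327646) = Add(Add(Mul(Rational(1, 8), 246, Add(6, Mul(-1, 246))), Add(185, Rational(-127, 2173))), 327646) = Add(Add(Mul(Rational(1, 8), 246, Add(6, -246)), Rational(401878, 2173)), 327646) = Add(Add(Mul(Rational(1, 8), 246, -240), Rational(401878, 2173)), 327646) = Add(Add(-7380, Rational(401878, 2173)), 327646) = Add(Rational(-15634862, 2173), 327646) = Rational(696339896, 2173)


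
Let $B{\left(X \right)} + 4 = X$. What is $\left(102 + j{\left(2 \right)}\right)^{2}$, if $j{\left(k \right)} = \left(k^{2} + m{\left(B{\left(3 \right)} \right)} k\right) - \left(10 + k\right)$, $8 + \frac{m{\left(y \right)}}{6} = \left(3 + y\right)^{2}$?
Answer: $2116$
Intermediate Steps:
$B{\left(X \right)} = -4 + X$
$m{\left(y \right)} = -48 + 6 \left(3 + y\right)^{2}$
$j{\left(k \right)} = -10 + k^{2} - 25 k$ ($j{\left(k \right)} = \left(k^{2} + \left(-48 + 6 \left(3 + \left(-4 + 3\right)\right)^{2}\right) k\right) - \left(10 + k\right) = \left(k^{2} + \left(-48 + 6 \left(3 - 1\right)^{2}\right) k\right) - \left(10 + k\right) = \left(k^{2} + \left(-48 + 6 \cdot 2^{2}\right) k\right) - \left(10 + k\right) = \left(k^{2} + \left(-48 + 6 \cdot 4\right) k\right) - \left(10 + k\right) = \left(k^{2} + \left(-48 + 24\right) k\right) - \left(10 + k\right) = \left(k^{2} - 24 k\right) - \left(10 + k\right) = -10 + k^{2} - 25 k$)
$\left(102 + j{\left(2 \right)}\right)^{2} = \left(102 - \left(60 - 4\right)\right)^{2} = \left(102 - 56\right)^{2} = 46^{2} = 2116$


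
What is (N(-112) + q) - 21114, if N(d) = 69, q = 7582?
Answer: -13463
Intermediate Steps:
(N(-112) + q) - 21114 = (69 + 7582) - 21114 = 7651 - 21114 = -13463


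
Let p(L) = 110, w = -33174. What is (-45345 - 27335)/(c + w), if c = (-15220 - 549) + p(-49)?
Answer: 72680/48833 ≈ 1.4883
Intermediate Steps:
c = -15659 (c = (-15220 - 549) + 110 = -15769 + 110 = -15659)
(-45345 - 27335)/(c + w) = (-45345 - 27335)/(-15659 - 33174) = -72680/(-48833) = -72680*(-1/48833) = 72680/48833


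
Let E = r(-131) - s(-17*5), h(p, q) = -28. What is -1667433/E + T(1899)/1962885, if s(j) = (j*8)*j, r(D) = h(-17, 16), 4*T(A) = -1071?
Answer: 181831318931/6306095210 ≈ 28.834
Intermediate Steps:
T(A) = -1071/4 (T(A) = (1/4)*(-1071) = -1071/4)
r(D) = -28
s(j) = 8*j**2 (s(j) = (8*j)*j = 8*j**2)
E = -57828 (E = -28 - 8*(-17*5)**2 = -28 - 8*(-85)**2 = -28 - 8*7225 = -28 - 1*57800 = -28 - 57800 = -57828)
-1667433/E + T(1899)/1962885 = -1667433/(-57828) - 1071/4/1962885 = -1667433*(-1/57828) - 1071/4*1/1962885 = 555811/19276 - 357/2617180 = 181831318931/6306095210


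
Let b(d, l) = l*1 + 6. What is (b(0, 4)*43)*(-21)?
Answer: -9030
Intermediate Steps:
b(d, l) = 6 + l (b(d, l) = l + 6 = 6 + l)
(b(0, 4)*43)*(-21) = ((6 + 4)*43)*(-21) = (10*43)*(-21) = 430*(-21) = -9030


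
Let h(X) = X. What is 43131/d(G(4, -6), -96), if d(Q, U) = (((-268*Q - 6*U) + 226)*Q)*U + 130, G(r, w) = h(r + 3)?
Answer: 43131/721858 ≈ 0.059750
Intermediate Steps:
G(r, w) = 3 + r (G(r, w) = r + 3 = 3 + r)
d(Q, U) = 130 + Q*U*(226 - 268*Q - 6*U) (d(Q, U) = ((226 - 268*Q - 6*U)*Q)*U + 130 = (Q*(226 - 268*Q - 6*U))*U + 130 = Q*U*(226 - 268*Q - 6*U) + 130 = 130 + Q*U*(226 - 268*Q - 6*U))
43131/d(G(4, -6), -96) = 43131/(130 - 268*(-96)*(3 + 4)² - 6*(3 + 4)*(-96)² + 226*(3 + 4)*(-96)) = 43131/(130 - 268*(-96)*7² - 6*7*9216 + 226*7*(-96)) = 43131/(130 - 268*(-96)*49 - 387072 - 151872) = 43131/(130 + 1260672 - 387072 - 151872) = 43131/721858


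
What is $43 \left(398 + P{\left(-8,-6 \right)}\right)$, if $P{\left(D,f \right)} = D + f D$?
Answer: $18834$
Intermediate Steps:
$P{\left(D,f \right)} = D + D f$
$43 \left(398 + P{\left(-8,-6 \right)}\right) = 43 \left(398 - 8 \left(1 - 6\right)\right) = 43 \left(398 - -40\right) = 43 \left(398 + 40\right) = 43 \cdot 438 = 18834$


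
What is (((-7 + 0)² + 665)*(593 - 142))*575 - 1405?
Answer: 185156645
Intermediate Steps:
(((-7 + 0)² + 665)*(593 - 142))*575 - 1405 = (((-7)² + 665)*451)*575 - 1405 = ((49 + 665)*451)*575 - 1405 = (714*451)*575 - 1405 = 322014*575 - 1405 = 185158050 - 1405 = 185156645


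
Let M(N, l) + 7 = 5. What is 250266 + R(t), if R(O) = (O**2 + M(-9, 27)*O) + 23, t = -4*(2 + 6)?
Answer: 251377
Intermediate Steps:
t = -32 (t = -4*8 = -32)
M(N, l) = -2 (M(N, l) = -7 + 5 = -2)
R(O) = 23 + O**2 - 2*O (R(O) = (O**2 - 2*O) + 23 = 23 + O**2 - 2*O)
250266 + R(t) = 250266 + (23 + (-32)**2 - 2*(-32)) = 250266 + (23 + 1024 + 64) = 250266 + 1111 = 251377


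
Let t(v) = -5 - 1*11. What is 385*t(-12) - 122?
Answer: -6282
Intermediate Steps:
t(v) = -16 (t(v) = -5 - 11 = -16)
385*t(-12) - 122 = 385*(-16) - 122 = -6160 - 122 = -6282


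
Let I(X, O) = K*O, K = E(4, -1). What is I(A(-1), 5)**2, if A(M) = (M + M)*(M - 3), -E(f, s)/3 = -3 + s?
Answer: 3600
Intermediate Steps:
E(f, s) = 9 - 3*s (E(f, s) = -3*(-3 + s) = 9 - 3*s)
K = 12 (K = 9 - 3*(-1) = 9 + 3 = 12)
A(M) = 2*M*(-3 + M) (A(M) = (2*M)*(-3 + M) = 2*M*(-3 + M))
I(X, O) = 12*O
I(A(-1), 5)**2 = (12*5)**2 = 60**2 = 3600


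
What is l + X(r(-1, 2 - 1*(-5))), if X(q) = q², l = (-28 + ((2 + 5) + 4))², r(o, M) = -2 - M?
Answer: 370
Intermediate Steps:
l = 289 (l = (-28 + (7 + 4))² = (-28 + 11)² = (-17)² = 289)
l + X(r(-1, 2 - 1*(-5))) = 289 + (-2 - (2 - 1*(-5)))² = 289 + (-2 - (2 + 5))² = 289 + (-2 - 1*7)² = 289 + (-2 - 7)² = 289 + (-9)² = 289 + 81 = 370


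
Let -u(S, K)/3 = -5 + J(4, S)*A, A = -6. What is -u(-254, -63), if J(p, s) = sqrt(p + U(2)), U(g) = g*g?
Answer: -15 - 36*sqrt(2) ≈ -65.912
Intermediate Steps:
U(g) = g**2
J(p, s) = sqrt(4 + p) (J(p, s) = sqrt(p + 2**2) = sqrt(p + 4) = sqrt(4 + p))
u(S, K) = 15 + 36*sqrt(2) (u(S, K) = -3*(-5 + sqrt(4 + 4)*(-6)) = -3*(-5 + sqrt(8)*(-6)) = -3*(-5 + (2*sqrt(2))*(-6)) = -3*(-5 - 12*sqrt(2)) = 15 + 36*sqrt(2))
-u(-254, -63) = -(15 + 36*sqrt(2)) = -15 - 36*sqrt(2)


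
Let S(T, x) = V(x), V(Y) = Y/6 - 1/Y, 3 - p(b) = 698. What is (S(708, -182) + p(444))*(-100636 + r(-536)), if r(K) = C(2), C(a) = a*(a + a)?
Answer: 19925803106/273 ≈ 7.2988e+7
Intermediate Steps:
p(b) = -695 (p(b) = 3 - 1*698 = 3 - 698 = -695)
V(Y) = -1/Y + Y/6 (V(Y) = Y*(⅙) - 1/Y = Y/6 - 1/Y = -1/Y + Y/6)
S(T, x) = -1/x + x/6
C(a) = 2*a² (C(a) = a*(2*a) = 2*a²)
r(K) = 8 (r(K) = 2*2² = 2*4 = 8)
(S(708, -182) + p(444))*(-100636 + r(-536)) = ((-1/(-182) + (⅙)*(-182)) - 695)*(-100636 + 8) = ((-1*(-1/182) - 91/3) - 695)*(-100628) = ((1/182 - 91/3) - 695)*(-100628) = (-16559/546 - 695)*(-100628) = -396029/546*(-100628) = 19925803106/273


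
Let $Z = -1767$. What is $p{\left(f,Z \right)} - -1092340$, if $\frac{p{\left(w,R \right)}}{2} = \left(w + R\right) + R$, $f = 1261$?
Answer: $1087794$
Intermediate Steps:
$p{\left(w,R \right)} = 2 w + 4 R$ ($p{\left(w,R \right)} = 2 \left(\left(w + R\right) + R\right) = 2 \left(\left(R + w\right) + R\right) = 2 \left(w + 2 R\right) = 2 w + 4 R$)
$p{\left(f,Z \right)} - -1092340 = \left(2 \cdot 1261 + 4 \left(-1767\right)\right) - -1092340 = \left(2522 - 7068\right) + 1092340 = -4546 + 1092340 = 1087794$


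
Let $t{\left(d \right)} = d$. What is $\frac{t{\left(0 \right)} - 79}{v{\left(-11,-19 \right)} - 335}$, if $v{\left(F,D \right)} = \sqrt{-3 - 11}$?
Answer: $\frac{26465}{112239} + \frac{79 i \sqrt{14}}{112239} \approx 0.23579 + 0.0026336 i$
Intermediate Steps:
$v{\left(F,D \right)} = i \sqrt{14}$ ($v{\left(F,D \right)} = \sqrt{-14} = i \sqrt{14}$)
$\frac{t{\left(0 \right)} - 79}{v{\left(-11,-19 \right)} - 335} = \frac{0 - 79}{i \sqrt{14} - 335} = - \frac{79}{-335 + i \sqrt{14}}$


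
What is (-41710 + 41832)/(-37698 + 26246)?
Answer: -61/5726 ≈ -0.010653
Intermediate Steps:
(-41710 + 41832)/(-37698 + 26246) = 122/(-11452) = 122*(-1/11452) = -61/5726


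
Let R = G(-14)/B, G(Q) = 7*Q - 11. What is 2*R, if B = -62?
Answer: 109/31 ≈ 3.5161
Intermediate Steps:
G(Q) = -11 + 7*Q
R = 109/62 (R = (-11 + 7*(-14))/(-62) = (-11 - 98)*(-1/62) = -109*(-1/62) = 109/62 ≈ 1.7581)
2*R = 2*(109/62) = 109/31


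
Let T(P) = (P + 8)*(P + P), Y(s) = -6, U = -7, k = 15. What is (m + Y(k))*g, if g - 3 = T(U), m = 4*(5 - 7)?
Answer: 154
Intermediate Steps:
m = -8 (m = 4*(-2) = -8)
T(P) = 2*P*(8 + P) (T(P) = (8 + P)*(2*P) = 2*P*(8 + P))
g = -11 (g = 3 + 2*(-7)*(8 - 7) = 3 + 2*(-7)*1 = 3 - 14 = -11)
(m + Y(k))*g = (-8 - 6)*(-11) = -14*(-11) = 154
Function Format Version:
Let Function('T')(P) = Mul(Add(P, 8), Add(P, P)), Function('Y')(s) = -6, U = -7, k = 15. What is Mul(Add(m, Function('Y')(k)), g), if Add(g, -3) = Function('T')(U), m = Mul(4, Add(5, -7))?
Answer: 154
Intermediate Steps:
m = -8 (m = Mul(4, -2) = -8)
Function('T')(P) = Mul(2, P, Add(8, P)) (Function('T')(P) = Mul(Add(8, P), Mul(2, P)) = Mul(2, P, Add(8, P)))
g = -11 (g = Add(3, Mul(2, -7, Add(8, -7))) = Add(3, Mul(2, -7, 1)) = Add(3, -14) = -11)
Mul(Add(m, Function('Y')(k)), g) = Mul(Add(-8, -6), -11) = Mul(-14, -11) = 154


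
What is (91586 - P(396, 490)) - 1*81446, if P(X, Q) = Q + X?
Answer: 9254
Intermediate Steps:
(91586 - P(396, 490)) - 1*81446 = (91586 - (490 + 396)) - 1*81446 = (91586 - 1*886) - 81446 = (91586 - 886) - 81446 = 90700 - 81446 = 9254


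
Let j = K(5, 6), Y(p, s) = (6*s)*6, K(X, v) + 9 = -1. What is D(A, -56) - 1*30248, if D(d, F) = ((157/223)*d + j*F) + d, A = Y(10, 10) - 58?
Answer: -6505664/223 ≈ -29173.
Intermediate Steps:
K(X, v) = -10 (K(X, v) = -9 - 1 = -10)
Y(p, s) = 36*s
j = -10
A = 302 (A = 36*10 - 58 = 360 - 58 = 302)
D(d, F) = -10*F + 380*d/223 (D(d, F) = ((157/223)*d - 10*F) + d = ((157*(1/223))*d - 10*F) + d = (157*d/223 - 10*F) + d = (-10*F + 157*d/223) + d = -10*F + 380*d/223)
D(A, -56) - 1*30248 = (-10*(-56) + (380/223)*302) - 1*30248 = (560 + 114760/223) - 30248 = 239640/223 - 30248 = -6505664/223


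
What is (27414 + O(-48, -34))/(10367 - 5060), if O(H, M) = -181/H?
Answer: 1316053/254736 ≈ 5.1663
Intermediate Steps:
(27414 + O(-48, -34))/(10367 - 5060) = (27414 - 181/(-48))/(10367 - 5060) = (27414 - 181*(-1/48))/5307 = (27414 + 181/48)*(1/5307) = (1316053/48)*(1/5307) = 1316053/254736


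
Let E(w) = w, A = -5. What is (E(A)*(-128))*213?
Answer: 136320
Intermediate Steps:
(E(A)*(-128))*213 = -5*(-128)*213 = 640*213 = 136320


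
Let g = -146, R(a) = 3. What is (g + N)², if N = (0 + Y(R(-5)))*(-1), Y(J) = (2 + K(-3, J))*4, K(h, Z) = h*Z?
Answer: 13924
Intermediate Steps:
K(h, Z) = Z*h
Y(J) = 8 - 12*J (Y(J) = (2 + J*(-3))*4 = (2 - 3*J)*4 = 8 - 12*J)
N = 28 (N = (0 + (8 - 12*3))*(-1) = (0 + (8 - 36))*(-1) = (0 - 28)*(-1) = -28*(-1) = 28)
(g + N)² = (-146 + 28)² = (-118)² = 13924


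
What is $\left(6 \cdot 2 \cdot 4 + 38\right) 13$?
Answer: $1118$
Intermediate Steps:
$\left(6 \cdot 2 \cdot 4 + 38\right) 13 = \left(6 \cdot 8 + 38\right) 13 = \left(48 + 38\right) 13 = 86 \cdot 13 = 1118$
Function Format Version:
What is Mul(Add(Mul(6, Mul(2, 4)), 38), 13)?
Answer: 1118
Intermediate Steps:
Mul(Add(Mul(6, Mul(2, 4)), 38), 13) = Mul(Add(Mul(6, 8), 38), 13) = Mul(Add(48, 38), 13) = Mul(86, 13) = 1118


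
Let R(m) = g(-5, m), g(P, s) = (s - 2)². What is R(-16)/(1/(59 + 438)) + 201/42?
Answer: 2254459/14 ≈ 1.6103e+5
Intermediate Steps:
g(P, s) = (-2 + s)²
R(m) = (-2 + m)²
R(-16)/(1/(59 + 438)) + 201/42 = (-2 - 16)²/(1/(59 + 438)) + 201/42 = (-18)²/(1/497) + 201*(1/42) = 324/(1/497) + 67/14 = 324*497 + 67/14 = 161028 + 67/14 = 2254459/14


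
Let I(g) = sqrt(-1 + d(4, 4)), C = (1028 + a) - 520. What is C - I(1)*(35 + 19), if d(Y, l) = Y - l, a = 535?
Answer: 1043 - 54*I ≈ 1043.0 - 54.0*I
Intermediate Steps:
C = 1043 (C = (1028 + 535) - 520 = 1563 - 520 = 1043)
I(g) = I (I(g) = sqrt(-1 + (4 - 1*4)) = sqrt(-1 + (4 - 4)) = sqrt(-1 + 0) = sqrt(-1) = I)
C - I(1)*(35 + 19) = 1043 - I*(35 + 19) = 1043 - I*54 = 1043 - 54*I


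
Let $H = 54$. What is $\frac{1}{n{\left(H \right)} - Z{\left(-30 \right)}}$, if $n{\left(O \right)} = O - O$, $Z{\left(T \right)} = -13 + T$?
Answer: $\frac{1}{43} \approx 0.023256$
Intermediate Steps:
$n{\left(O \right)} = 0$
$\frac{1}{n{\left(H \right)} - Z{\left(-30 \right)}} = \frac{1}{0 - \left(-13 - 30\right)} = \frac{1}{0 - -43} = \frac{1}{0 + 43} = \frac{1}{43}$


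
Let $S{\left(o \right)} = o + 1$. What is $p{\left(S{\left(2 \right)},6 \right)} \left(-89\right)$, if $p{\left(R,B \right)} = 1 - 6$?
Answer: $445$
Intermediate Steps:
$S{\left(o \right)} = 1 + o$
$p{\left(R,B \right)} = -5$ ($p{\left(R,B \right)} = 1 - 6 = -5$)
$p{\left(S{\left(2 \right)},6 \right)} \left(-89\right) = \left(-5\right) \left(-89\right) = 445$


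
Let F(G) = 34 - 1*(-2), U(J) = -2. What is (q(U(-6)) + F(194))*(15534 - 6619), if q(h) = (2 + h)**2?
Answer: 320940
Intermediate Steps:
F(G) = 36 (F(G) = 34 + 2 = 36)
(q(U(-6)) + F(194))*(15534 - 6619) = ((2 - 2)**2 + 36)*(15534 - 6619) = (0**2 + 36)*8915 = (0 + 36)*8915 = 36*8915 = 320940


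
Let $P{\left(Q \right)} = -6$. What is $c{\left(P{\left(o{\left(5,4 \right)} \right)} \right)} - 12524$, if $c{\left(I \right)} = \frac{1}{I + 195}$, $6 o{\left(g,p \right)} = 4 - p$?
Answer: $- \frac{2367035}{189} \approx -12524.0$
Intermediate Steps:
$o{\left(g,p \right)} = \frac{2}{3} - \frac{p}{6}$ ($o{\left(g,p \right)} = \frac{4 - p}{6} = \frac{2}{3} - \frac{p}{6}$)
$c{\left(I \right)} = \frac{1}{195 + I}$
$c{\left(P{\left(o{\left(5,4 \right)} \right)} \right)} - 12524 = \frac{1}{195 - 6} - 12524 = \frac{1}{189} - 12524 = - \frac{2367035}{189}$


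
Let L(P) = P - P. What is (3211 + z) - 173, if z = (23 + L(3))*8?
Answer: 3222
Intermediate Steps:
L(P) = 0
z = 184 (z = (23 + 0)*8 = 23*8 = 184)
(3211 + z) - 173 = (3211 + 184) - 173 = 3395 - 173 = 3222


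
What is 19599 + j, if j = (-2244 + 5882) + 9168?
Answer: 32405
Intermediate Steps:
j = 12806 (j = 3638 + 9168 = 12806)
19599 + j = 19599 + 12806 = 32405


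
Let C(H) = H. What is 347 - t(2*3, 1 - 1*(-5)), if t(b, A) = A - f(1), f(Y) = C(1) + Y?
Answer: 343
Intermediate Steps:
f(Y) = 1 + Y
t(b, A) = -2 + A (t(b, A) = A - (1 + 1) = A - 1*2 = A - 2 = -2 + A)
347 - t(2*3, 1 - 1*(-5)) = 347 - (-2 + (1 - 1*(-5))) = 347 - (-2 + (1 + 5)) = 347 - (-2 + 6) = 347 - 1*4 = 347 - 4 = 343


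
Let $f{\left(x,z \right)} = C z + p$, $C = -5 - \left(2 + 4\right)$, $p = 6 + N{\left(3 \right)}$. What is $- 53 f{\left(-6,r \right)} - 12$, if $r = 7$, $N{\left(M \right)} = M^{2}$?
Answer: $3274$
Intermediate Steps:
$p = 15$ ($p = 6 + 3^{2} = 6 + 9 = 15$)
$C = -11$ ($C = -5 - 6 = -11$)
$f{\left(x,z \right)} = 15 - 11 z$ ($f{\left(x,z \right)} = - 11 z + 15 = 15 - 11 z$)
$- 53 f{\left(-6,r \right)} - 12 = - 53 \left(15 - 77\right) - 12 = \left(-53\right) \left(-62\right) - 12 = 3286 - 12 = 3274$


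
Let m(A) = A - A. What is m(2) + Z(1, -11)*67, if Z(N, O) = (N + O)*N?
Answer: -670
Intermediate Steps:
m(A) = 0
Z(N, O) = N*(N + O)
m(2) + Z(1, -11)*67 = 0 + (1*(1 - 11))*67 = 0 + (1*(-10))*67 = 0 - 10*67 = 0 - 670 = -670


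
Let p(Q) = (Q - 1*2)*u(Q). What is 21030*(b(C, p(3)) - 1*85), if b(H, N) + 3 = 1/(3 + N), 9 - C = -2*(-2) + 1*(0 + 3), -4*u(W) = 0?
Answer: -1843630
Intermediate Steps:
u(W) = 0 (u(W) = -¼*0 = 0)
p(Q) = 0 (p(Q) = (Q - 1*2)*0 = (Q - 2)*0 = (-2 + Q)*0 = 0)
C = 2 (C = 9 - (-2*(-2) + 1*(0 + 3)) = 9 - (4 + 1*3) = 9 - (4 + 3) = 9 - 1*7 = 9 - 7 = 2)
b(H, N) = -3 + 1/(3 + N)
21030*(b(C, p(3)) - 1*85) = 21030*((-8 - 3*0)/(3 + 0) - 1*85) = 21030*((-8 + 0)/3 - 85) = 21030*((⅓)*(-8) - 85) = 21030*(-8/3 - 85) = 21030*(-263/3) = -1843630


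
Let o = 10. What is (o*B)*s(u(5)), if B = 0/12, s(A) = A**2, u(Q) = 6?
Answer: 0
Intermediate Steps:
B = 0 (B = 0*(1/12) = 0)
(o*B)*s(u(5)) = (10*0)*6**2 = 0*36 = 0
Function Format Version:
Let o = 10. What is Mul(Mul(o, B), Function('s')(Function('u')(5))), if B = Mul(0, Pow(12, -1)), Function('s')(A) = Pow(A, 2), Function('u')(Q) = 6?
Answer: 0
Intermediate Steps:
B = 0 (B = Mul(0, Rational(1, 12)) = 0)
Mul(Mul(o, B), Function('s')(Function('u')(5))) = Mul(Mul(10, 0), Pow(6, 2)) = Mul(0, 36) = 0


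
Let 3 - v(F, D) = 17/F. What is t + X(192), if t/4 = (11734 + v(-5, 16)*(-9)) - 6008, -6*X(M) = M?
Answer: 113208/5 ≈ 22642.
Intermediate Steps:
v(F, D) = 3 - 17/F
X(M) = -M/6
t = 113368/5 (t = 4*((11734 + (3 - 17/(-5))*(-9)) - 6008) = 4*((11734 + (3 - 17*(-1/5))*(-9)) - 6008) = 4*((11734 + (3 + 17/5)*(-9)) - 6008) = 4*((11734 + (32/5)*(-9)) - 6008) = 4*((11734 - 288/5) - 6008) = 4*(58382/5 - 6008) = 4*(28342/5) = 113368/5 ≈ 22674.)
t + X(192) = 113368/5 - 1/6*192 = 113368/5 - 32 = 113208/5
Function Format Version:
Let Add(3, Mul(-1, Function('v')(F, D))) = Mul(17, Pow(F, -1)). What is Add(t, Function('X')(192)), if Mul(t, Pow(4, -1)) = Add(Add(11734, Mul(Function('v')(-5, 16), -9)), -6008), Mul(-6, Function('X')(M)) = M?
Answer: Rational(113208, 5) ≈ 22642.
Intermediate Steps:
Function('v')(F, D) = Add(3, Mul(-17, Pow(F, -1))) (Function('v')(F, D) = Add(3, Mul(-1, Mul(17, Pow(F, -1)))) = Add(3, Mul(-17, Pow(F, -1))))
Function('X')(M) = Mul(Rational(-1, 6), M)
t = Rational(113368, 5) (t = Mul(4, Add(Add(11734, Mul(Add(3, Mul(-17, Pow(-5, -1))), -9)), -6008)) = Mul(4, Add(Add(11734, Mul(Add(3, Mul(-17, Rational(-1, 5))), -9)), -6008)) = Mul(4, Add(Add(11734, Mul(Add(3, Rational(17, 5)), -9)), -6008)) = Mul(4, Add(Add(11734, Mul(Rational(32, 5), -9)), -6008)) = Mul(4, Add(Add(11734, Rational(-288, 5)), -6008)) = Mul(4, Add(Rational(58382, 5), -6008)) = Mul(4, Rational(28342, 5)) = Rational(113368, 5) ≈ 22674.)
Add(t, Function('X')(192)) = Add(Rational(113368, 5), Mul(Rational(-1, 6), 192)) = Add(Rational(113368, 5), -32) = Rational(113208, 5)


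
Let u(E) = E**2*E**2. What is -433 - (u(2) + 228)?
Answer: -677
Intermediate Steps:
u(E) = E**4
-433 - (u(2) + 228) = -433 - (2**4 + 228) = -433 - (16 + 228) = -433 - 1*244 = -433 - 244 = -677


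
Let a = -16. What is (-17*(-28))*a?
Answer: -7616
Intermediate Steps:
(-17*(-28))*a = -17*(-28)*(-16) = 476*(-16) = -7616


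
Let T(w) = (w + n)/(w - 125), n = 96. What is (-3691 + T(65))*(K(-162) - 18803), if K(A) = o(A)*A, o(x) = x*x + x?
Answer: 940578805027/60 ≈ 1.5676e+10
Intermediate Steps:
o(x) = x + x² (o(x) = x² + x = x + x²)
K(A) = A²*(1 + A) (K(A) = (A*(1 + A))*A = A²*(1 + A))
T(w) = (96 + w)/(-125 + w) (T(w) = (w + 96)/(w - 125) = (96 + w)/(-125 + w))
(-3691 + T(65))*(K(-162) - 18803) = (-3691 + (96 + 65)/(-125 + 65))*((-162)²*(1 - 162) - 18803) = (-3691 + 161/(-60))*(26244*(-161) - 18803) = (-3691 - 1/60*161)*(-4225284 - 18803) = (-3691 - 161/60)*(-4244087) = -221621/60*(-4244087) = 940578805027/60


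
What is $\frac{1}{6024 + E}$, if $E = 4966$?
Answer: $\frac{1}{10990} \approx 9.0992 \cdot 10^{-5}$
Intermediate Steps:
$\frac{1}{6024 + E} = \frac{1}{6024 + 4966} = \frac{1}{10990}$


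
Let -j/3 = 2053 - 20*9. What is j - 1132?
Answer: -6751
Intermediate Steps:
j = -5619 (j = -3*(2053 - 20*9) = -3*(2053 - 1*180) = -3*(2053 - 180) = -3*1873 = -5619)
j - 1132 = -5619 - 1132 = -6751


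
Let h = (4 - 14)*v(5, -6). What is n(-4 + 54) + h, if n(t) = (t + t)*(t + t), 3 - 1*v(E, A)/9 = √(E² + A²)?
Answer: 9730 + 90*√61 ≈ 10433.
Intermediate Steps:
v(E, A) = 27 - 9*√(A² + E²) (v(E, A) = 27 - 9*√(E² + A²) = 27 - 9*√(A² + E²))
n(t) = 4*t² (n(t) = (2*t)*(2*t) = 4*t²)
h = -270 + 90*√61 (h = (4 - 14)*(27 - 9*√((-6)² + 5²)) = -10*(27 - 9*√(36 + 25)) = -10*(27 - 9*√61) = -270 + 90*√61 ≈ 432.92)
n(-4 + 54) + h = 4*(-4 + 54)² + (-270 + 90*√61) = 4*50² + (-270 + 90*√61) = 4*2500 + (-270 + 90*√61) = 10000 + (-270 + 90*√61) = 9730 + 90*√61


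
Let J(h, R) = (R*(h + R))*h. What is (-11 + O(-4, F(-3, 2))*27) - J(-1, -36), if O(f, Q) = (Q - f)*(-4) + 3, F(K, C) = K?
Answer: 1294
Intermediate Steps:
J(h, R) = R*h*(R + h) (J(h, R) = (R*(R + h))*h = R*h*(R + h))
O(f, Q) = 3 - 4*Q + 4*f (O(f, Q) = (-4*Q + 4*f) + 3 = 3 - 4*Q + 4*f)
(-11 + O(-4, F(-3, 2))*27) - J(-1, -36) = (-11 + (3 - 4*(-3) + 4*(-4))*27) - (-36)*(-1)*(-36 - 1) = (-11 + (3 + 12 - 16)*27) - (-36)*(-1)*(-37) = (-11 - 1*27) - 1*(-1332) = (-11 - 27) + 1332 = -38 + 1332 = 1294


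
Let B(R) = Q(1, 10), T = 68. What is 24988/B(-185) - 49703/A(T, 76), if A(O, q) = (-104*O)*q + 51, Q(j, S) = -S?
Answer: -6714289459/2687105 ≈ -2498.7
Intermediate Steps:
B(R) = -10 (B(R) = -1*10 = -10)
A(O, q) = 51 - 104*O*q (A(O, q) = -104*O*q + 51 = 51 - 104*O*q)
24988/B(-185) - 49703/A(T, 76) = 24988/(-10) - 49703/(51 - 104*68*76) = 24988*(-⅒) - 49703/(51 - 537472) = -12494/5 - 49703/(-537421) = -12494/5 - 49703*(-1/537421) = -12494/5 + 49703/537421 = -6714289459/2687105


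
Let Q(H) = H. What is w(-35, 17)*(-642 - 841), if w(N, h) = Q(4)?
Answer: -5932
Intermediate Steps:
w(N, h) = 4
w(-35, 17)*(-642 - 841) = 4*(-642 - 841) = 4*(-1483) = -5932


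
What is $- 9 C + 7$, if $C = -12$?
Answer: $115$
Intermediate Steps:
$- 9 C + 7 = \left(-9\right) \left(-12\right) + 7 = 108 + 7 = 115$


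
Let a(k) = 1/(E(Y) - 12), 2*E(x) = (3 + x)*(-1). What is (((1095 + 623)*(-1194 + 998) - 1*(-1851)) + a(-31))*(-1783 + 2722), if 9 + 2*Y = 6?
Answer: -5345642803/17 ≈ -3.1445e+8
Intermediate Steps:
Y = -3/2 (Y = -9/2 + (1/2)*6 = -9/2 + 3 = -3/2 ≈ -1.5000)
E(x) = -3/2 - x/2 (E(x) = ((3 + x)*(-1))/2 = (-3 - x)/2 = -3/2 - x/2)
a(k) = -4/51 (a(k) = 1/((-3/2 - 1/2*(-3/2)) - 12) = 1/((-3/2 + 3/4) - 12) = 1/(-3/4 - 12) = 1/(-51/4) = -4/51)
(((1095 + 623)*(-1194 + 998) - 1*(-1851)) + a(-31))*(-1783 + 2722) = (((1095 + 623)*(-1194 + 998) - 1*(-1851)) - 4/51)*(-1783 + 2722) = ((1718*(-196) + 1851) - 4/51)*939 = ((-336728 + 1851) - 4/51)*939 = (-334877 - 4/51)*939 = -17078731/51*939 = -5345642803/17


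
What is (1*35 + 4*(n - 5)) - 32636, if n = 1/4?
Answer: -32620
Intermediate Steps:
n = ¼ (n = 1*(¼) = ¼ ≈ 0.25000)
(1*35 + 4*(n - 5)) - 32636 = (1*35 + 4*(¼ - 5)) - 32636 = (35 + 4*(-19/4)) - 32636 = (35 - 19) - 32636 = 16 - 32636 = -32620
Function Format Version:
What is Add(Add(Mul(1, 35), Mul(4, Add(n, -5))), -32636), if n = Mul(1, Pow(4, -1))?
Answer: -32620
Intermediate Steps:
n = Rational(1, 4) (n = Mul(1, Rational(1, 4)) = Rational(1, 4) ≈ 0.25000)
Add(Add(Mul(1, 35), Mul(4, Add(n, -5))), -32636) = Add(Add(Mul(1, 35), Mul(4, Add(Rational(1, 4), -5))), -32636) = Add(Add(35, Mul(4, Rational(-19, 4))), -32636) = Add(Add(35, -19), -32636) = Add(16, -32636) = -32620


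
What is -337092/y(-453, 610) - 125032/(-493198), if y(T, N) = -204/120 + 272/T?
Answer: 376563923468476/2569808179 ≈ 1.4653e+5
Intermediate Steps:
y(T, N) = -17/10 + 272/T (y(T, N) = -204*1/120 + 272/T = -17/10 + 272/T)
-337092/y(-453, 610) - 125032/(-493198) = -337092/(-17/10 + 272/(-453)) - 125032/(-493198) = -337092/(-17/10 + 272*(-1/453)) - 125032*(-1/493198) = -337092/(-17/10 - 272/453) + 62516/246599 = -337092/(-10421/4530) + 62516/246599 = -337092*(-4530/10421) + 62516/246599 = 1527026760/10421 + 62516/246599 = 376563923468476/2569808179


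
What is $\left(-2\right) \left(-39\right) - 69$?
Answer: $9$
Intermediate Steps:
$\left(-2\right) \left(-39\right) - 69 = 78 - 69 = 9$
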